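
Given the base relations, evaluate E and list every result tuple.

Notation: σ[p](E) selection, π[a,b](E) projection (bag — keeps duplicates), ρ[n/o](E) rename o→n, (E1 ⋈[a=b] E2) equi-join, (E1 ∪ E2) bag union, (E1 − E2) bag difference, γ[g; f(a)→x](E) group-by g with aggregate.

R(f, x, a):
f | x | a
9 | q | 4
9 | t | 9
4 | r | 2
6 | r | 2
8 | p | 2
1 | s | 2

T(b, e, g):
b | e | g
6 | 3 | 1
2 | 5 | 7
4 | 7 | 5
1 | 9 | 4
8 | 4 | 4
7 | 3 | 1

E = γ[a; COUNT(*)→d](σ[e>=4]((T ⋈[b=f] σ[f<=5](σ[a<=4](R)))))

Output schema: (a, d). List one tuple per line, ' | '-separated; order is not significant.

Row counts bottom-up:
  T → 6
  R → 6
  σ[a<=4](R) → 5
  σ[f<=5](σ[a<=4](R)) → 2
  (T ⋈[b=f] σ[f<=5](σ[a<=4](R))) → 2
  σ[e>=4]((T ⋈[b=f] σ[f<=5](σ[a<=4](R)))) → 2
  γ[a; COUNT(*)→d](σ[e>=4]((T ⋈[b=f] σ[f<=5](σ[a<=4](R))))) → 1

== RESULT ==
a | d
2 | 2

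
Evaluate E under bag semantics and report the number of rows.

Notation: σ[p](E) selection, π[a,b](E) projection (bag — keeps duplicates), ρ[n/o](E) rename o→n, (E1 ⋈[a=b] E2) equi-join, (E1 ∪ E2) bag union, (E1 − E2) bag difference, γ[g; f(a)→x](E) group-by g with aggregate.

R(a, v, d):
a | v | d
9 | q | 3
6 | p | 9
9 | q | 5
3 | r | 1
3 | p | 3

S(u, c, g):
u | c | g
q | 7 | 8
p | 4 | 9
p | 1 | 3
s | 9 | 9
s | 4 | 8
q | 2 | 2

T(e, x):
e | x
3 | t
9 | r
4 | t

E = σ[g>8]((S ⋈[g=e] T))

Per-node cardinality:
  S → 6
  T → 3
  (S ⋈[g=e] T) → 3
  σ[g>8]((S ⋈[g=e] T)) → 2

|E| = 2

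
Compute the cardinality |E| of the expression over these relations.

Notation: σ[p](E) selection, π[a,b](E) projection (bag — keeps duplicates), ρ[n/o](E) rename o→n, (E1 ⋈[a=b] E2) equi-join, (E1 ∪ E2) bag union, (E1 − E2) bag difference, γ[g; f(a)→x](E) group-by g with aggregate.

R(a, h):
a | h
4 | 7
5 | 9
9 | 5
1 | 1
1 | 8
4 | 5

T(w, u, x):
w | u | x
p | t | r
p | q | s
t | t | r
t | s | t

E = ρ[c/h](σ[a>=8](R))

Stepwise |·|:
  R → 6
  σ[a>=8](R) → 1
  ρ[c/h](σ[a>=8](R)) → 1

|E| = 1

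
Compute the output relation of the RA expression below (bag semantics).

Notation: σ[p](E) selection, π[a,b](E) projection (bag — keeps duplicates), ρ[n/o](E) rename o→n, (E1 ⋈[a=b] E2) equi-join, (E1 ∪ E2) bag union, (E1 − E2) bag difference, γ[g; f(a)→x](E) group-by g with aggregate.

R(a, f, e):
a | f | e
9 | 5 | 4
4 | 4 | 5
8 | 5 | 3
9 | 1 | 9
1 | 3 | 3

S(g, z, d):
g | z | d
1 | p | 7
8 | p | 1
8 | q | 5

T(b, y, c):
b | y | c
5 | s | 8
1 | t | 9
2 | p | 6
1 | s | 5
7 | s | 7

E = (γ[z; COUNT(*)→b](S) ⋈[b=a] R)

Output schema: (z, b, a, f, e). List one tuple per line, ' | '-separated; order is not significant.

Row counts bottom-up:
  S → 3
  γ[z; COUNT(*)→b](S) → 2
  R → 5
  (γ[z; COUNT(*)→b](S) ⋈[b=a] R) → 1

== RESULT ==
z | b | a | f | e
q | 1 | 1 | 3 | 3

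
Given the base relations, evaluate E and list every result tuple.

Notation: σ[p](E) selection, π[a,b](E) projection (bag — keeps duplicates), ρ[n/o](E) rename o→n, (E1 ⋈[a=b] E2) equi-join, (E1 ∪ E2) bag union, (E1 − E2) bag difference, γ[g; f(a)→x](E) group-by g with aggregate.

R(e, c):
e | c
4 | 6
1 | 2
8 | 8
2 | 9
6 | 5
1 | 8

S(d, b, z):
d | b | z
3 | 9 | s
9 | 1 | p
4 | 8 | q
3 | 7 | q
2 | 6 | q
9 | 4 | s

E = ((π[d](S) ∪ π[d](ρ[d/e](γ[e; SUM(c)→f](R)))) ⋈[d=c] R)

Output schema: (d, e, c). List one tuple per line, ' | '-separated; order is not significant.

Per-node cardinality:
  S → 6
  π[d](S) → 6
  R → 6
  γ[e; SUM(c)→f](R) → 5
  ρ[d/e](γ[e; SUM(c)→f](R)) → 5
  π[d](ρ[d/e](γ[e; SUM(c)→f](R))) → 5
  (π[d](S) ∪ π[d](ρ[d/e](γ[e; SUM(c)→f](R)))) → 11
  R → 6
  ((π[d](S) ∪ π[d](ρ[d/e](γ[e; SUM(c)→f](R)))) ⋈[d=c] R) → 7

== RESULT ==
d | e | c
2 | 1 | 2
2 | 1 | 2
6 | 4 | 6
8 | 1 | 8
8 | 8 | 8
9 | 2 | 9
9 | 2 | 9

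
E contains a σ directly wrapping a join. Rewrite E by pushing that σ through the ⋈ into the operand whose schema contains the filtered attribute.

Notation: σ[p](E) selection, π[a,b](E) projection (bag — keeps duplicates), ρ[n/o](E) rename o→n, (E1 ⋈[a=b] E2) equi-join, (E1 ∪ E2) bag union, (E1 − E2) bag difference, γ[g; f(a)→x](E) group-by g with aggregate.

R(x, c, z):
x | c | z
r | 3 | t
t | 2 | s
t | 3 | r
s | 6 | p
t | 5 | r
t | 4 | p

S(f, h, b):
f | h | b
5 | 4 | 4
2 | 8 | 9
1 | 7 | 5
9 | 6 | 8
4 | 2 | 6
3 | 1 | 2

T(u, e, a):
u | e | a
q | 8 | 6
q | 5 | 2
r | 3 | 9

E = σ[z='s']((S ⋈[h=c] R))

σ filters on z, owned by the right side.
E' = (S ⋈[h=c] σ[z='s'](R))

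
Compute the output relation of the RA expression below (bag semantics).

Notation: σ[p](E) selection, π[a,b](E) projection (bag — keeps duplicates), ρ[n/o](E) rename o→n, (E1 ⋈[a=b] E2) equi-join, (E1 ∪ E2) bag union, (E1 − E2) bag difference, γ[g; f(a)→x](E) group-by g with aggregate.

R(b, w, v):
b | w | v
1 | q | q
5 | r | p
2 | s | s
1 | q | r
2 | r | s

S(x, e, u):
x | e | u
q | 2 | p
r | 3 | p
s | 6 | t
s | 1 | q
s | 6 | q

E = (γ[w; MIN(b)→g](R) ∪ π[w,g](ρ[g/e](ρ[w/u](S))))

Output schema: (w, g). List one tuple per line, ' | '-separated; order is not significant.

Subexpression sizes:
  R → 5
  γ[w; MIN(b)→g](R) → 3
  S → 5
  ρ[w/u](S) → 5
  ρ[g/e](ρ[w/u](S)) → 5
  π[w,g](ρ[g/e](ρ[w/u](S))) → 5
  (γ[w; MIN(b)→g](R) ∪ π[w,g](ρ[g/e](ρ[w/u](S)))) → 8

== RESULT ==
w | g
p | 2
p | 3
q | 1
q | 1
q | 6
r | 2
s | 2
t | 6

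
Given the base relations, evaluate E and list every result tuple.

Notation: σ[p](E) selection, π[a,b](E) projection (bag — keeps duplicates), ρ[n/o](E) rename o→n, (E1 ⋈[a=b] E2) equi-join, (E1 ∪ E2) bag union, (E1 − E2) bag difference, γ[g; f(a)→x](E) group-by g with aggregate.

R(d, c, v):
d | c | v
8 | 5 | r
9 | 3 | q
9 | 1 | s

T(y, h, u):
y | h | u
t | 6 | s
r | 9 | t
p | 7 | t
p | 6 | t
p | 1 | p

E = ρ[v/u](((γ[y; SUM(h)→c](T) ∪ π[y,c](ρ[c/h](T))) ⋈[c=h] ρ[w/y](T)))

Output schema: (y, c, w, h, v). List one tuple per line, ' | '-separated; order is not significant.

Per-node cardinality:
  T → 5
  γ[y; SUM(h)→c](T) → 3
  T → 5
  ρ[c/h](T) → 5
  π[y,c](ρ[c/h](T)) → 5
  (γ[y; SUM(h)→c](T) ∪ π[y,c](ρ[c/h](T))) → 8
  T → 5
  ρ[w/y](T) → 5
  ((γ[y; SUM(h)→c](T) ∪ π[y,c](ρ[c/h](T))) ⋈[c=h] ρ[w/y](T)) → 10
  ρ[v/u](((γ[y; SUM(h)→c](T) ∪ π[y,c](ρ[c/h](T))) ⋈[c=h] ρ[w/y](T))) → 10

== RESULT ==
y | c | w | h | v
p | 1 | p | 1 | p
p | 6 | p | 6 | t
p | 6 | t | 6 | s
p | 7 | p | 7 | t
r | 9 | r | 9 | t
r | 9 | r | 9 | t
t | 6 | p | 6 | t
t | 6 | p | 6 | t
t | 6 | t | 6 | s
t | 6 | t | 6 | s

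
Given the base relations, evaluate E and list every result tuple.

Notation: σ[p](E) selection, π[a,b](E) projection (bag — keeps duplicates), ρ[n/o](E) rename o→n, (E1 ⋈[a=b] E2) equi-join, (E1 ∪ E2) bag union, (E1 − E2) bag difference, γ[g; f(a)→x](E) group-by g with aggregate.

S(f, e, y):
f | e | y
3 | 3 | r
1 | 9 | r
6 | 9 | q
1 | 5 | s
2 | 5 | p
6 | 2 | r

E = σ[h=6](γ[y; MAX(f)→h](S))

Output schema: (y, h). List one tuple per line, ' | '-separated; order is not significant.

Row counts bottom-up:
  S → 6
  γ[y; MAX(f)→h](S) → 4
  σ[h=6](γ[y; MAX(f)→h](S)) → 2

== RESULT ==
y | h
q | 6
r | 6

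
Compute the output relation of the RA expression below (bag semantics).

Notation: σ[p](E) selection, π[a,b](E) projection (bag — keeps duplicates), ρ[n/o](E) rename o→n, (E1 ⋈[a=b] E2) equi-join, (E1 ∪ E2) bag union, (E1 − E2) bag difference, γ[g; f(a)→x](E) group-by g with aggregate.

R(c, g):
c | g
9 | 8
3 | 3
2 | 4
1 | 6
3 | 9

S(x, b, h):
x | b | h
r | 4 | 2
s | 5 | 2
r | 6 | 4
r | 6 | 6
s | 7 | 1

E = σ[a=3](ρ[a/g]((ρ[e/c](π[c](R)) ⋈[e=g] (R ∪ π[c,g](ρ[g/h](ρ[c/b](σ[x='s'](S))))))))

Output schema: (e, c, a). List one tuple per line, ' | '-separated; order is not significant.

Subexpression sizes:
  R → 5
  π[c](R) → 5
  ρ[e/c](π[c](R)) → 5
  R → 5
  S → 5
  σ[x='s'](S) → 2
  ρ[c/b](σ[x='s'](S)) → 2
  ρ[g/h](ρ[c/b](σ[x='s'](S))) → 2
  π[c,g](ρ[g/h](ρ[c/b](σ[x='s'](S)))) → 2
  (R ∪ π[c,g](ρ[g/h](ρ[c/b](σ[x='s'](S))))) → 7
  (ρ[e/c](π[c](R)) ⋈[e=g] (R ∪ π[c,g](ρ[g/h](ρ[c/b](σ[x='s'](S)))))) → 5
  ρ[a/g]((ρ[e/c](π[c](R)) ⋈[e=g] (R ∪ π[c,g](ρ[g/h](ρ[c/b](σ[x='s'](S))))))) → 5
  σ[a=3](ρ[a/g]((ρ[e/c](π[c](R)) ⋈[e=g] (R ∪ π[c,g](ρ[g/h](ρ[c/b](σ[x='s'](S)))))))) → 2

== RESULT ==
e | c | a
3 | 3 | 3
3 | 3 | 3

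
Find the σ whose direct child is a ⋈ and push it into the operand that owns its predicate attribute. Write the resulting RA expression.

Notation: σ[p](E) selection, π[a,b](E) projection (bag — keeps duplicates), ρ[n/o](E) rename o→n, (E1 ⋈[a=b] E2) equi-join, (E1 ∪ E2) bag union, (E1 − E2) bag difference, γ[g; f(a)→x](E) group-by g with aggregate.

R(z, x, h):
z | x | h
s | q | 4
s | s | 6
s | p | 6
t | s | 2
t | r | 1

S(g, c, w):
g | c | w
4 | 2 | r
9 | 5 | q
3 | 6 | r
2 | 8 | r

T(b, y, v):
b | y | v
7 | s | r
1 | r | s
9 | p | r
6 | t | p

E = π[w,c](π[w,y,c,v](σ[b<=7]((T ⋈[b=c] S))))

σ filters on b, owned by the left side.
E' = π[w,c](π[w,y,c,v]((σ[b<=7](T) ⋈[b=c] S)))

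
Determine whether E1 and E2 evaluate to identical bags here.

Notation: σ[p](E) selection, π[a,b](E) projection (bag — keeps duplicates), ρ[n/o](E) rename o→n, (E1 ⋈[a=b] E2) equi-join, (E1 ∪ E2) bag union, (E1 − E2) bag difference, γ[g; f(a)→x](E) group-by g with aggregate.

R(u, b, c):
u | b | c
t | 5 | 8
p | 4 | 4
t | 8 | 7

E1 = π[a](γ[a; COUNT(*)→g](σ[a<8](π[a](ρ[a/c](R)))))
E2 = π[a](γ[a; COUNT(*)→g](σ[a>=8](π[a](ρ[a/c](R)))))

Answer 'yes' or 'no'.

E1 per-node cardinality:
  R → 3
  ρ[a/c](R) → 3
  π[a](ρ[a/c](R)) → 3
  σ[a<8](π[a](ρ[a/c](R))) → 2
  γ[a; COUNT(*)→g](σ[a<8](π[a](ρ[a/c](R)))) → 2
  π[a](γ[a; COUNT(*)→g](σ[a<8](π[a](ρ[a/c](R))))) → 2
E2 per-node cardinality:
  R → 3
  ρ[a/c](R) → 3
  π[a](ρ[a/c](R)) → 3
  σ[a>=8](π[a](ρ[a/c](R))) → 1
  γ[a; COUNT(*)→g](σ[a>=8](π[a](ρ[a/c](R)))) → 1
  π[a](γ[a; COUNT(*)→g](σ[a>=8](π[a](ρ[a/c](R))))) → 1

E1 result:
a
4
7
E2 result:
a
8
Witness: (7,) appears 1× in E1 but 0× in E2.

no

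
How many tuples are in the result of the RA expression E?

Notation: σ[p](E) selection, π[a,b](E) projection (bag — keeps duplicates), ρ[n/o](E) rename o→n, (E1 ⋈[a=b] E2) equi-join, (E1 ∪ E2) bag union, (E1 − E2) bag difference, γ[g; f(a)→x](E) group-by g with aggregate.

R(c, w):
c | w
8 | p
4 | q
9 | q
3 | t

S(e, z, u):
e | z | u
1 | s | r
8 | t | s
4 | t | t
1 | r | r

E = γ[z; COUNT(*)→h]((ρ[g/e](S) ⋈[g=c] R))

Stepwise |·|:
  S → 4
  ρ[g/e](S) → 4
  R → 4
  (ρ[g/e](S) ⋈[g=c] R) → 2
  γ[z; COUNT(*)→h]((ρ[g/e](S) ⋈[g=c] R)) → 1

|E| = 1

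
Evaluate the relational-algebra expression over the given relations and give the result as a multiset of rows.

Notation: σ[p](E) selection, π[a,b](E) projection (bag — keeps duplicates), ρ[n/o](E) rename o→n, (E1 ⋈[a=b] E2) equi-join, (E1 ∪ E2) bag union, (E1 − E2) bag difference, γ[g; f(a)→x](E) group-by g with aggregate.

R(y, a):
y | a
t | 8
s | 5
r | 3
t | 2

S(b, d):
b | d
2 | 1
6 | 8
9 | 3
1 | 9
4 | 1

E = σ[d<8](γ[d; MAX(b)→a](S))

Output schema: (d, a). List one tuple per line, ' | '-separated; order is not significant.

Subexpression sizes:
  S → 5
  γ[d; MAX(b)→a](S) → 4
  σ[d<8](γ[d; MAX(b)→a](S)) → 2

== RESULT ==
d | a
1 | 4
3 | 9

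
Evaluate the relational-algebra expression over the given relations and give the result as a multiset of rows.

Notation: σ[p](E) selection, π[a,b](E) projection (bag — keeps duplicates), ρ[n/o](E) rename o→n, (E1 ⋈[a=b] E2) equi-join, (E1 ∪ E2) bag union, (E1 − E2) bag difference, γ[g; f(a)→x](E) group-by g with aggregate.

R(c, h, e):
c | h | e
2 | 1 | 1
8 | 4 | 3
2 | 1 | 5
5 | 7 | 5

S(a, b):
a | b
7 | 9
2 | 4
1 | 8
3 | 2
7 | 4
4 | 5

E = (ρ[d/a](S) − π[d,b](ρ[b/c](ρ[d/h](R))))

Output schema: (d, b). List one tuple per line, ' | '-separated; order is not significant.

Row counts bottom-up:
  S → 6
  ρ[d/a](S) → 6
  R → 4
  ρ[d/h](R) → 4
  ρ[b/c](ρ[d/h](R)) → 4
  π[d,b](ρ[b/c](ρ[d/h](R))) → 4
  (ρ[d/a](S) − π[d,b](ρ[b/c](ρ[d/h](R)))) → 6

== RESULT ==
d | b
1 | 8
2 | 4
3 | 2
4 | 5
7 | 4
7 | 9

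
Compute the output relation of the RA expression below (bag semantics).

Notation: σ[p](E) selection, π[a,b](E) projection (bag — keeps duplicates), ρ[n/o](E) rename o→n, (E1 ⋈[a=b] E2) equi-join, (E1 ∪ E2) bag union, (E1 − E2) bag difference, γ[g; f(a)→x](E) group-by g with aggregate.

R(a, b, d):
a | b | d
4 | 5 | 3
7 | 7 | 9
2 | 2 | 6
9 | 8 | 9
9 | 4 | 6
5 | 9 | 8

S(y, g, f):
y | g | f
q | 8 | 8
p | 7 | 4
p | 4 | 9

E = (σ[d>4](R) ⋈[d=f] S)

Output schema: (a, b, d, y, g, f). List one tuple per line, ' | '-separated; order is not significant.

Subexpression sizes:
  R → 6
  σ[d>4](R) → 5
  S → 3
  (σ[d>4](R) ⋈[d=f] S) → 3

== RESULT ==
a | b | d | y | g | f
5 | 9 | 8 | q | 8 | 8
7 | 7 | 9 | p | 4 | 9
9 | 8 | 9 | p | 4 | 9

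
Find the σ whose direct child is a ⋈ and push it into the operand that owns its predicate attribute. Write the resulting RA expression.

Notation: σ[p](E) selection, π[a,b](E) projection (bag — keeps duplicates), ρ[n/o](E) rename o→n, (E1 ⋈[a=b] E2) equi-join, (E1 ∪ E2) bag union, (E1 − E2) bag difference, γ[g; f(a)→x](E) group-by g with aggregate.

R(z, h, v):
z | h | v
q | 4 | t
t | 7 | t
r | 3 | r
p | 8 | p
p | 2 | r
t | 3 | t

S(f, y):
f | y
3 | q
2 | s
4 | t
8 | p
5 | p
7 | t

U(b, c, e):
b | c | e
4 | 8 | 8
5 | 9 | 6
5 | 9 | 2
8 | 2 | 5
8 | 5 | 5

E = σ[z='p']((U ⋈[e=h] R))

σ filters on z, owned by the right side.
E' = (U ⋈[e=h] σ[z='p'](R))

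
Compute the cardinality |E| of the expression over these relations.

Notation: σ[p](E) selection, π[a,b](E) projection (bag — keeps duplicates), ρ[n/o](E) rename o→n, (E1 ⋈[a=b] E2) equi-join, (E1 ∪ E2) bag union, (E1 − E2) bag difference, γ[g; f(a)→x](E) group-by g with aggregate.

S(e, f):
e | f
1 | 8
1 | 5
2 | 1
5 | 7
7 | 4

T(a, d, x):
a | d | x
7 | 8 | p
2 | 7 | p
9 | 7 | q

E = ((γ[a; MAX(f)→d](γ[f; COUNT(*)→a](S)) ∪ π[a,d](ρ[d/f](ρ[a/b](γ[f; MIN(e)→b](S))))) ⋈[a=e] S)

Subexpression sizes:
  S → 5
  γ[f; COUNT(*)→a](S) → 5
  γ[a; MAX(f)→d](γ[f; COUNT(*)→a](S)) → 1
  S → 5
  γ[f; MIN(e)→b](S) → 5
  ρ[a/b](γ[f; MIN(e)→b](S)) → 5
  ρ[d/f](ρ[a/b](γ[f; MIN(e)→b](S))) → 5
  π[a,d](ρ[d/f](ρ[a/b](γ[f; MIN(e)→b](S)))) → 5
  (γ[a; MAX(f)→d](γ[f; COUNT(*)→a](S)) ∪ π[a,d](ρ[d/f](ρ[a/b](γ[f; MIN(e)→b](S))))) → 6
  S → 5
  ((γ[a; MAX(f)→d](γ[f; COUNT(*)→a](S)) ∪ π[a,d](ρ[d/f](ρ[a/b](γ[f; MIN(e)→b](S))))) ⋈[a=e] S) → 9

|E| = 9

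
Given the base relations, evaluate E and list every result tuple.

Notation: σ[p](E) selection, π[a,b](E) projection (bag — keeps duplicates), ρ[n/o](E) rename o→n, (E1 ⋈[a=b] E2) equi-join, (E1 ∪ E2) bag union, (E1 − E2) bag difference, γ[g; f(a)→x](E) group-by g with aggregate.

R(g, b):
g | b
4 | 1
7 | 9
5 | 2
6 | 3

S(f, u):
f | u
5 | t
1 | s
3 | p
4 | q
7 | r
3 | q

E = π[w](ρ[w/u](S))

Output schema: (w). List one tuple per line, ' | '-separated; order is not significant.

Subexpression sizes:
  S → 6
  ρ[w/u](S) → 6
  π[w](ρ[w/u](S)) → 6

== RESULT ==
w
p
q
q
r
s
t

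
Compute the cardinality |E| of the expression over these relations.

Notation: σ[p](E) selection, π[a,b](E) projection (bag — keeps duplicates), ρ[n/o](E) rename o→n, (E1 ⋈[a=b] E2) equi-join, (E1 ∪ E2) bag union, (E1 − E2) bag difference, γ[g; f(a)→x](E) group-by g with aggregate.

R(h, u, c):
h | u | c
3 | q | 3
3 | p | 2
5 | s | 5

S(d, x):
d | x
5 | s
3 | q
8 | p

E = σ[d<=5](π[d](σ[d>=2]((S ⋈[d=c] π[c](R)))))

Per-node cardinality:
  S → 3
  R → 3
  π[c](R) → 3
  (S ⋈[d=c] π[c](R)) → 2
  σ[d>=2]((S ⋈[d=c] π[c](R))) → 2
  π[d](σ[d>=2]((S ⋈[d=c] π[c](R)))) → 2
  σ[d<=5](π[d](σ[d>=2]((S ⋈[d=c] π[c](R))))) → 2

|E| = 2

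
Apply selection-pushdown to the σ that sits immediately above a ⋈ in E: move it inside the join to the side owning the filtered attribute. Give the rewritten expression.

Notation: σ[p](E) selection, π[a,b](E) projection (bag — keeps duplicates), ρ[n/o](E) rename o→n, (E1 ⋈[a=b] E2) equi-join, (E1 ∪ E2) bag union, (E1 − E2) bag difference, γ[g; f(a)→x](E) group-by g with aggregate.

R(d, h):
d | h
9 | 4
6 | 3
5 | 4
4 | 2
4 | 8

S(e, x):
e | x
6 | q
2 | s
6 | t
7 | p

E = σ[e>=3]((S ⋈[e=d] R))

σ filters on e, owned by the left side.
E' = (σ[e>=3](S) ⋈[e=d] R)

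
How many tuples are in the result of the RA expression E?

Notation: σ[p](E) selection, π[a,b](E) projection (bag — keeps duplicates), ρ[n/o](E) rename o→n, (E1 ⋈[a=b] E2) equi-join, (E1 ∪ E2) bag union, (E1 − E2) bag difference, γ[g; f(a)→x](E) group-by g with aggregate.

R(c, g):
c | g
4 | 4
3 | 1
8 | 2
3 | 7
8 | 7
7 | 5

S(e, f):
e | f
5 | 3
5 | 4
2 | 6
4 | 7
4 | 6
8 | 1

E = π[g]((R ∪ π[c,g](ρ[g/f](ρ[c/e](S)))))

Subexpression sizes:
  R → 6
  S → 6
  ρ[c/e](S) → 6
  ρ[g/f](ρ[c/e](S)) → 6
  π[c,g](ρ[g/f](ρ[c/e](S))) → 6
  (R ∪ π[c,g](ρ[g/f](ρ[c/e](S)))) → 12
  π[g]((R ∪ π[c,g](ρ[g/f](ρ[c/e](S))))) → 12

|E| = 12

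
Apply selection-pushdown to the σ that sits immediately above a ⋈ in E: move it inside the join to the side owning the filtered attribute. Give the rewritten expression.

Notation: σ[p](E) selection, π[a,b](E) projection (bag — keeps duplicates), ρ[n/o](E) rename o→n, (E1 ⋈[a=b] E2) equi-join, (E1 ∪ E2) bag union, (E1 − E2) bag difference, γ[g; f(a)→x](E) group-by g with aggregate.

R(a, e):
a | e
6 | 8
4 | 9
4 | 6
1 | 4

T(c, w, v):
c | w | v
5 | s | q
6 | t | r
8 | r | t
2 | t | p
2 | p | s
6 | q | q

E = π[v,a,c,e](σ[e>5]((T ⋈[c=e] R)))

σ filters on e, owned by the right side.
E' = π[v,a,c,e]((T ⋈[c=e] σ[e>5](R)))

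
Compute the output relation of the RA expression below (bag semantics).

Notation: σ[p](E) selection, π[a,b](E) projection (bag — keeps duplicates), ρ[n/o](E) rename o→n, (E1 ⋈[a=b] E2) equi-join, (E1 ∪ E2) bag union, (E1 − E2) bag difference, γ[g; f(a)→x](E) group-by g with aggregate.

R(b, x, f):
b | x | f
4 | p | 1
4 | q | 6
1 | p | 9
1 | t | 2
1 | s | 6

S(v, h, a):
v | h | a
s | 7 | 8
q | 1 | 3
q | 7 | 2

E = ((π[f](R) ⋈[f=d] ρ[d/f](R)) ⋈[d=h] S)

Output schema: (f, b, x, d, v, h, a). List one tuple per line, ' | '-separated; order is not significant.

Per-node cardinality:
  R → 5
  π[f](R) → 5
  R → 5
  ρ[d/f](R) → 5
  (π[f](R) ⋈[f=d] ρ[d/f](R)) → 7
  S → 3
  ((π[f](R) ⋈[f=d] ρ[d/f](R)) ⋈[d=h] S) → 1

== RESULT ==
f | b | x | d | v | h | a
1 | 4 | p | 1 | q | 1 | 3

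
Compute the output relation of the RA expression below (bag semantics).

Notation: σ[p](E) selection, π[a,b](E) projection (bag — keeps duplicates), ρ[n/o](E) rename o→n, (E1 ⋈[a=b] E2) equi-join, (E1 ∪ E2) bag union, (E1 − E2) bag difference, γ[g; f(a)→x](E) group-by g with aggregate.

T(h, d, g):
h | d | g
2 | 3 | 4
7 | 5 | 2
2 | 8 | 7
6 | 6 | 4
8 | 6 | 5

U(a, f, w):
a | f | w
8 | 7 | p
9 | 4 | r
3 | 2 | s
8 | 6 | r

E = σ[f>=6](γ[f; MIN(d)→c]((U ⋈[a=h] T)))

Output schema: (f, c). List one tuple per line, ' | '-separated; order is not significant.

Stepwise |·|:
  U → 4
  T → 5
  (U ⋈[a=h] T) → 2
  γ[f; MIN(d)→c]((U ⋈[a=h] T)) → 2
  σ[f>=6](γ[f; MIN(d)→c]((U ⋈[a=h] T))) → 2

== RESULT ==
f | c
6 | 6
7 | 6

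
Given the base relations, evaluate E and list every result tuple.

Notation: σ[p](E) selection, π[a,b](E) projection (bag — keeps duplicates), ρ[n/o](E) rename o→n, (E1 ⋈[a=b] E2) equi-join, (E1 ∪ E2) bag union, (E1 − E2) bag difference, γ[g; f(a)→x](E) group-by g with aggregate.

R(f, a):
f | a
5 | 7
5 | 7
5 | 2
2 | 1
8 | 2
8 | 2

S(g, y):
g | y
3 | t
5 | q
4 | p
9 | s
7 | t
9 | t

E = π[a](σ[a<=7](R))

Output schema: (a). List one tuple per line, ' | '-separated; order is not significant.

Subexpression sizes:
  R → 6
  σ[a<=7](R) → 6
  π[a](σ[a<=7](R)) → 6

== RESULT ==
a
1
2
2
2
7
7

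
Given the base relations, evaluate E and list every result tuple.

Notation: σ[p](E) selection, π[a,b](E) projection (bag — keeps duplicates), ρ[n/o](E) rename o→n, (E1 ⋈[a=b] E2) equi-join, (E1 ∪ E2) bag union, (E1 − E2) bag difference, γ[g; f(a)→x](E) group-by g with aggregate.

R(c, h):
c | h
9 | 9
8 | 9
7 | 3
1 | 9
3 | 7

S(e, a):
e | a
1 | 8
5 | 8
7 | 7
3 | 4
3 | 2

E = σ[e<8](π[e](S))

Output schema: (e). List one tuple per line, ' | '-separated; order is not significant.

Subexpression sizes:
  S → 5
  π[e](S) → 5
  σ[e<8](π[e](S)) → 5

== RESULT ==
e
1
3
3
5
7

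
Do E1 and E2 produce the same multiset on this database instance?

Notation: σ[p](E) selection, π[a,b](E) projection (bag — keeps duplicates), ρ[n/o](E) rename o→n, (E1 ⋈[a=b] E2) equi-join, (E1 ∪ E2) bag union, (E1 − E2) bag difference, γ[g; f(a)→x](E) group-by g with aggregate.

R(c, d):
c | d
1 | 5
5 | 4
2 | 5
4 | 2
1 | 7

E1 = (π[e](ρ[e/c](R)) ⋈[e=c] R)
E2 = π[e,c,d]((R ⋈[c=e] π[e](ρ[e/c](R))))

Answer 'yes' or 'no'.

E1 row counts bottom-up:
  R → 5
  ρ[e/c](R) → 5
  π[e](ρ[e/c](R)) → 5
  R → 5
  (π[e](ρ[e/c](R)) ⋈[e=c] R) → 7
E2 row counts bottom-up:
  R → 5
  R → 5
  ρ[e/c](R) → 5
  π[e](ρ[e/c](R)) → 5
  (R ⋈[c=e] π[e](ρ[e/c](R))) → 7
  π[e,c,d]((R ⋈[c=e] π[e](ρ[e/c](R)))) → 7

E1 and E2 produce the same multiset:
e | c | d
1 | 1 | 5
1 | 1 | 5
1 | 1 | 7
1 | 1 | 7
2 | 2 | 5
4 | 4 | 2
5 | 5 | 4

yes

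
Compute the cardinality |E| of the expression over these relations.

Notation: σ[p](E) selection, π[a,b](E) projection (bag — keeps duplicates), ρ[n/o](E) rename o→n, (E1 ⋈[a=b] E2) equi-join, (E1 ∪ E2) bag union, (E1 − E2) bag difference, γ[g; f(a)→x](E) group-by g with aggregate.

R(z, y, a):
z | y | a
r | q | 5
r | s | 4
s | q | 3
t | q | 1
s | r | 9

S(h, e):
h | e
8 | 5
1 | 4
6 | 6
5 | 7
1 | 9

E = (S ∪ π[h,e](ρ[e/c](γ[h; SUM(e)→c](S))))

Stepwise |·|:
  S → 5
  S → 5
  γ[h; SUM(e)→c](S) → 4
  ρ[e/c](γ[h; SUM(e)→c](S)) → 4
  π[h,e](ρ[e/c](γ[h; SUM(e)→c](S))) → 4
  (S ∪ π[h,e](ρ[e/c](γ[h; SUM(e)→c](S)))) → 9

|E| = 9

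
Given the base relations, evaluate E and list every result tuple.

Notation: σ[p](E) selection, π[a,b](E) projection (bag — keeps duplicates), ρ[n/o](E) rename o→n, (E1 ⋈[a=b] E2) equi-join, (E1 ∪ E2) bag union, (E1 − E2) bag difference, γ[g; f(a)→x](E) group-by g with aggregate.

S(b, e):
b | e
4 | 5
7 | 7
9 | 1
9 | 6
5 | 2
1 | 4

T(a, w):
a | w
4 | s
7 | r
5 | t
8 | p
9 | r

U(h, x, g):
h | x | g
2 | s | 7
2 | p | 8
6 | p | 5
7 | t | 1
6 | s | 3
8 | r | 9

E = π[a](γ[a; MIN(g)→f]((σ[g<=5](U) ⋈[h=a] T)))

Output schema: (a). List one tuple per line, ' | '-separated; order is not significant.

Row counts bottom-up:
  U → 6
  σ[g<=5](U) → 3
  T → 5
  (σ[g<=5](U) ⋈[h=a] T) → 1
  γ[a; MIN(g)→f]((σ[g<=5](U) ⋈[h=a] T)) → 1
  π[a](γ[a; MIN(g)→f]((σ[g<=5](U) ⋈[h=a] T))) → 1

== RESULT ==
a
7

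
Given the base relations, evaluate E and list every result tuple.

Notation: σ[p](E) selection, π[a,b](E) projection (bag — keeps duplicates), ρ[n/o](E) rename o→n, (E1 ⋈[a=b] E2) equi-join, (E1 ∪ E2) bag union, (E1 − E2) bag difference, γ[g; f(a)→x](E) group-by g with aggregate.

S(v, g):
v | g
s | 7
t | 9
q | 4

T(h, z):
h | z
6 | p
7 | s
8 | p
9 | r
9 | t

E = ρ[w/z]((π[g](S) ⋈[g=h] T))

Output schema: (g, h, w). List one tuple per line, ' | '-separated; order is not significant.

Subexpression sizes:
  S → 3
  π[g](S) → 3
  T → 5
  (π[g](S) ⋈[g=h] T) → 3
  ρ[w/z]((π[g](S) ⋈[g=h] T)) → 3

== RESULT ==
g | h | w
7 | 7 | s
9 | 9 | r
9 | 9 | t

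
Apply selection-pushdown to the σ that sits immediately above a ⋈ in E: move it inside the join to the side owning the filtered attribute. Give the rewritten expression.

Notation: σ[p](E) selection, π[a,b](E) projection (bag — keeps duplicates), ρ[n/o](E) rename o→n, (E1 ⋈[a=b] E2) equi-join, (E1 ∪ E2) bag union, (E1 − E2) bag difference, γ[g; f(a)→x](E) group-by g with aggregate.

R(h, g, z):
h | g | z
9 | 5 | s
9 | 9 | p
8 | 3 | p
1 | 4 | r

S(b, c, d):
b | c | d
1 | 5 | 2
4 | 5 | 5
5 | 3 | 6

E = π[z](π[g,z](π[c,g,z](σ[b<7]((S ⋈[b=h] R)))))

σ filters on b, owned by the left side.
E' = π[z](π[g,z](π[c,g,z]((σ[b<7](S) ⋈[b=h] R))))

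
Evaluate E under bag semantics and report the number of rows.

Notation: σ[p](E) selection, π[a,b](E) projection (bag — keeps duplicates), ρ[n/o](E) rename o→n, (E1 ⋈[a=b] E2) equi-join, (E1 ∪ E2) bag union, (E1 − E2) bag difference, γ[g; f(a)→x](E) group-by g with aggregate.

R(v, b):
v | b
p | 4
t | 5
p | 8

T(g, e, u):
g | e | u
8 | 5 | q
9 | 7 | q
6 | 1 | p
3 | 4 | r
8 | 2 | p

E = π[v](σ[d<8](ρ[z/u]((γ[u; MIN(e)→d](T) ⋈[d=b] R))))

Row counts bottom-up:
  T → 5
  γ[u; MIN(e)→d](T) → 3
  R → 3
  (γ[u; MIN(e)→d](T) ⋈[d=b] R) → 2
  ρ[z/u]((γ[u; MIN(e)→d](T) ⋈[d=b] R)) → 2
  σ[d<8](ρ[z/u]((γ[u; MIN(e)→d](T) ⋈[d=b] R))) → 2
  π[v](σ[d<8](ρ[z/u]((γ[u; MIN(e)→d](T) ⋈[d=b] R)))) → 2

|E| = 2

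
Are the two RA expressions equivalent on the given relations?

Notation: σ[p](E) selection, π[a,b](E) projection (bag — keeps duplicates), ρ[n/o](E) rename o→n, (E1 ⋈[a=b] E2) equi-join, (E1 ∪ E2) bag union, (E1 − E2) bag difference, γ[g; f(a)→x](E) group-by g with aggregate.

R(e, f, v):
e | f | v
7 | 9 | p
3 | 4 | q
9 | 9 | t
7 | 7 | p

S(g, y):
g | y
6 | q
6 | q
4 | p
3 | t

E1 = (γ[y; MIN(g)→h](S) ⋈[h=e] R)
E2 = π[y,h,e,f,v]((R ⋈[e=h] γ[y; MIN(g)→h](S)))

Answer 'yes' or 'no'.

E1 subexpression sizes:
  S → 4
  γ[y; MIN(g)→h](S) → 3
  R → 4
  (γ[y; MIN(g)→h](S) ⋈[h=e] R) → 1
E2 subexpression sizes:
  R → 4
  S → 4
  γ[y; MIN(g)→h](S) → 3
  (R ⋈[e=h] γ[y; MIN(g)→h](S)) → 1
  π[y,h,e,f,v]((R ⋈[e=h] γ[y; MIN(g)→h](S))) → 1

E1 and E2 produce the same multiset:
y | h | e | f | v
t | 3 | 3 | 4 | q

yes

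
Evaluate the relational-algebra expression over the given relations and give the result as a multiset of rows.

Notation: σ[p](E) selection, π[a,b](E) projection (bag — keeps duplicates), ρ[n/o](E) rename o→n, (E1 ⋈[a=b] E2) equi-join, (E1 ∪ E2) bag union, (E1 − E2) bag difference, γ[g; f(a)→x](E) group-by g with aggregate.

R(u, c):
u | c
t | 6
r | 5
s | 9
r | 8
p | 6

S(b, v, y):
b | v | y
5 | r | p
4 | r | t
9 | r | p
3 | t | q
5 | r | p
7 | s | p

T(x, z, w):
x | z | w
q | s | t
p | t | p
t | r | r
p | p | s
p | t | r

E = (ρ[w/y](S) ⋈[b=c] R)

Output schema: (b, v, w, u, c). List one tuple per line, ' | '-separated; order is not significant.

Per-node cardinality:
  S → 6
  ρ[w/y](S) → 6
  R → 5
  (ρ[w/y](S) ⋈[b=c] R) → 3

== RESULT ==
b | v | w | u | c
5 | r | p | r | 5
5 | r | p | r | 5
9 | r | p | s | 9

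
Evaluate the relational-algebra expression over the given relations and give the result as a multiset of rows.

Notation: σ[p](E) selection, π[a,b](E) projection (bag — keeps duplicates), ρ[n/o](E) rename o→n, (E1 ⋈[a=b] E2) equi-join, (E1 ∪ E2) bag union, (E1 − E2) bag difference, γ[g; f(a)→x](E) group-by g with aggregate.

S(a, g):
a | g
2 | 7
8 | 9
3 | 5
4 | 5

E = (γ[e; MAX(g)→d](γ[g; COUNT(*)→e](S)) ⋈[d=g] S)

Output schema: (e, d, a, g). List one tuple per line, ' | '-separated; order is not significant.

Row counts bottom-up:
  S → 4
  γ[g; COUNT(*)→e](S) → 3
  γ[e; MAX(g)→d](γ[g; COUNT(*)→e](S)) → 2
  S → 4
  (γ[e; MAX(g)→d](γ[g; COUNT(*)→e](S)) ⋈[d=g] S) → 3

== RESULT ==
e | d | a | g
1 | 9 | 8 | 9
2 | 5 | 3 | 5
2 | 5 | 4 | 5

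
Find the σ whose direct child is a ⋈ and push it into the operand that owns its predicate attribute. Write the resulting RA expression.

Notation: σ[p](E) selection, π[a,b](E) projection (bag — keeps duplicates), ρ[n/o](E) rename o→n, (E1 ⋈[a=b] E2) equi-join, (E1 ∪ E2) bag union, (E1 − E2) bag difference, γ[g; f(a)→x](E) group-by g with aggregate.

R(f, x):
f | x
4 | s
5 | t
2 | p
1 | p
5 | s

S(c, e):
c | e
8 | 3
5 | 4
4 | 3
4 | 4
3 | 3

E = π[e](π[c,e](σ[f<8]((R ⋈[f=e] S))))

σ filters on f, owned by the left side.
E' = π[e](π[c,e]((σ[f<8](R) ⋈[f=e] S)))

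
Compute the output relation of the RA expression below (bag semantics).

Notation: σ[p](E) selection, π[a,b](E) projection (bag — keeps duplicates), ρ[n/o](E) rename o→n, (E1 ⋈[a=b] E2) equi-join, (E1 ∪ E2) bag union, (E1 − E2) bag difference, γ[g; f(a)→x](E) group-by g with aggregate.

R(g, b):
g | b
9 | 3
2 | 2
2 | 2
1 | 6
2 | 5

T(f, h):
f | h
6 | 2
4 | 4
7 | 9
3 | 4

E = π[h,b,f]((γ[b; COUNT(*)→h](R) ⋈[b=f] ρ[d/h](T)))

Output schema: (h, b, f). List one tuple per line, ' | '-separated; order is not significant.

Row counts bottom-up:
  R → 5
  γ[b; COUNT(*)→h](R) → 4
  T → 4
  ρ[d/h](T) → 4
  (γ[b; COUNT(*)→h](R) ⋈[b=f] ρ[d/h](T)) → 2
  π[h,b,f]((γ[b; COUNT(*)→h](R) ⋈[b=f] ρ[d/h](T))) → 2

== RESULT ==
h | b | f
1 | 3 | 3
1 | 6 | 6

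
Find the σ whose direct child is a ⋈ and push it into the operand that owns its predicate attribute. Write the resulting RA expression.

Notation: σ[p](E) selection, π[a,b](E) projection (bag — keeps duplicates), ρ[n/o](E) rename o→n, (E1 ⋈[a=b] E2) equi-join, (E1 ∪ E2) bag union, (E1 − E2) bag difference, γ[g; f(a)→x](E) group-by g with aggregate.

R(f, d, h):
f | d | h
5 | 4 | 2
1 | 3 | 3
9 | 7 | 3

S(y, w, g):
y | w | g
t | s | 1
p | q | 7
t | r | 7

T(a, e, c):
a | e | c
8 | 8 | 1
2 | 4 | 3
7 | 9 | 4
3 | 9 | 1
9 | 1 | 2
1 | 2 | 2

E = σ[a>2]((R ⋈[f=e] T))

σ filters on a, owned by the right side.
E' = (R ⋈[f=e] σ[a>2](T))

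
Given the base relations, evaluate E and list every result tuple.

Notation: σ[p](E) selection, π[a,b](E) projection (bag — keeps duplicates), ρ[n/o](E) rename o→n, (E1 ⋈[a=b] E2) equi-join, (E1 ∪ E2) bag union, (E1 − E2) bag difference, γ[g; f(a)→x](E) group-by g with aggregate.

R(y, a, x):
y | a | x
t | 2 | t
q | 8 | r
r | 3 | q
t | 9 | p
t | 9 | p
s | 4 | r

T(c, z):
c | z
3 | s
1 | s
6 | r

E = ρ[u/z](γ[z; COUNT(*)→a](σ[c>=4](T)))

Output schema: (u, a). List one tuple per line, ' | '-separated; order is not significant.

Per-node cardinality:
  T → 3
  σ[c>=4](T) → 1
  γ[z; COUNT(*)→a](σ[c>=4](T)) → 1
  ρ[u/z](γ[z; COUNT(*)→a](σ[c>=4](T))) → 1

== RESULT ==
u | a
r | 1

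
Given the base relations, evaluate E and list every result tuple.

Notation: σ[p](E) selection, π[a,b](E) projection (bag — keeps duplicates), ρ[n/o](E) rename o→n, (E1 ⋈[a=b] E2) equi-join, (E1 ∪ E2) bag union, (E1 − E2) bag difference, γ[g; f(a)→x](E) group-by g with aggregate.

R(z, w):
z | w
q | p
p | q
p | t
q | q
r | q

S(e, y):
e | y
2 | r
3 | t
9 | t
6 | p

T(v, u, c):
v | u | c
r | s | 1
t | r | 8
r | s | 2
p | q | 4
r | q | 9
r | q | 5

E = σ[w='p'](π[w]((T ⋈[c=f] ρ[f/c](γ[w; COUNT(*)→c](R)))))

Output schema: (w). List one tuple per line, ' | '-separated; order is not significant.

Per-node cardinality:
  T → 6
  R → 5
  γ[w; COUNT(*)→c](R) → 3
  ρ[f/c](γ[w; COUNT(*)→c](R)) → 3
  (T ⋈[c=f] ρ[f/c](γ[w; COUNT(*)→c](R))) → 2
  π[w]((T ⋈[c=f] ρ[f/c](γ[w; COUNT(*)→c](R)))) → 2
  σ[w='p'](π[w]((T ⋈[c=f] ρ[f/c](γ[w; COUNT(*)→c](R))))) → 1

== RESULT ==
w
p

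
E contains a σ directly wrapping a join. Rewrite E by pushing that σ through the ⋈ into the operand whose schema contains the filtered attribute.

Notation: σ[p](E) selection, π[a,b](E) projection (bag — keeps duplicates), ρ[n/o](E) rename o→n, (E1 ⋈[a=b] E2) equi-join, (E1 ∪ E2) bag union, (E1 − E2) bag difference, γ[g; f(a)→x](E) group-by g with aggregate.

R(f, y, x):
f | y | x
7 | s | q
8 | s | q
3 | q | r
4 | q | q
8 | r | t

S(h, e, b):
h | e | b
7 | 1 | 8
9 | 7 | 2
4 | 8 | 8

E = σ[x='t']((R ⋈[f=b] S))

σ filters on x, owned by the left side.
E' = (σ[x='t'](R) ⋈[f=b] S)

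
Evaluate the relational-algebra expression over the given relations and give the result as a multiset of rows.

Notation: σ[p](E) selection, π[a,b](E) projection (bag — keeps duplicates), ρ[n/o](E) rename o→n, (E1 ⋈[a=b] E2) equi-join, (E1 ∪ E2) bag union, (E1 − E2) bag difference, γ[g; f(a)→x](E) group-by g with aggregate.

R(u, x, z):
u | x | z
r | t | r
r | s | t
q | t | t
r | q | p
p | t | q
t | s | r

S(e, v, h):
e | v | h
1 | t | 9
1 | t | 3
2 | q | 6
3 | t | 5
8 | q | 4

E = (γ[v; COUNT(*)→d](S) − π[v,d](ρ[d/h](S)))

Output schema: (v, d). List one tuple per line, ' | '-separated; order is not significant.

Row counts bottom-up:
  S → 5
  γ[v; COUNT(*)→d](S) → 2
  S → 5
  ρ[d/h](S) → 5
  π[v,d](ρ[d/h](S)) → 5
  (γ[v; COUNT(*)→d](S) − π[v,d](ρ[d/h](S))) → 1

== RESULT ==
v | d
q | 2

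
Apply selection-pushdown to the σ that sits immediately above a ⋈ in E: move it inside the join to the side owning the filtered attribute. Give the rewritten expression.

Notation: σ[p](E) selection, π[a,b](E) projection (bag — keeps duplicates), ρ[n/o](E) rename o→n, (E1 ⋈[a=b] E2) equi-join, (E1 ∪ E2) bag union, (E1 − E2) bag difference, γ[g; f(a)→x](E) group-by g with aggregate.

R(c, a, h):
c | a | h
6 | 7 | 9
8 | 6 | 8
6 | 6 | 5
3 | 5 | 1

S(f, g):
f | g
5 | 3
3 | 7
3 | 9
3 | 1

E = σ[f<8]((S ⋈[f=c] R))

σ filters on f, owned by the left side.
E' = (σ[f<8](S) ⋈[f=c] R)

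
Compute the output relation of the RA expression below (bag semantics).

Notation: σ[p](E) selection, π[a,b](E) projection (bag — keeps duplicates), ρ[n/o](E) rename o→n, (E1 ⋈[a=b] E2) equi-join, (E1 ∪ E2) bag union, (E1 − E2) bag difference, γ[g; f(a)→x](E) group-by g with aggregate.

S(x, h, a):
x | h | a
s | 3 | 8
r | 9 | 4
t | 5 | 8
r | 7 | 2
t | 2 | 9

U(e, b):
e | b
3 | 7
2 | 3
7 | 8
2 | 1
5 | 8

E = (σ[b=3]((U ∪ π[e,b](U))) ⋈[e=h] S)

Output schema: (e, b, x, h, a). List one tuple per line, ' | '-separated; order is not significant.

Stepwise |·|:
  U → 5
  U → 5
  π[e,b](U) → 5
  (U ∪ π[e,b](U)) → 10
  σ[b=3]((U ∪ π[e,b](U))) → 2
  S → 5
  (σ[b=3]((U ∪ π[e,b](U))) ⋈[e=h] S) → 2

== RESULT ==
e | b | x | h | a
2 | 3 | t | 2 | 9
2 | 3 | t | 2 | 9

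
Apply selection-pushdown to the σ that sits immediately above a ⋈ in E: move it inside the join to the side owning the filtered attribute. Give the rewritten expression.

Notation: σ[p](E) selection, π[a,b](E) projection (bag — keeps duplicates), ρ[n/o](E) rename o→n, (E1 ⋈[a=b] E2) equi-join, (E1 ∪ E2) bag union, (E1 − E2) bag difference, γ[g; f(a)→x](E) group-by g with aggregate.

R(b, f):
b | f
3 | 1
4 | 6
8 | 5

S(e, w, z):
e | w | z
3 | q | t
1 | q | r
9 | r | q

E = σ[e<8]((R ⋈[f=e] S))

σ filters on e, owned by the right side.
E' = (R ⋈[f=e] σ[e<8](S))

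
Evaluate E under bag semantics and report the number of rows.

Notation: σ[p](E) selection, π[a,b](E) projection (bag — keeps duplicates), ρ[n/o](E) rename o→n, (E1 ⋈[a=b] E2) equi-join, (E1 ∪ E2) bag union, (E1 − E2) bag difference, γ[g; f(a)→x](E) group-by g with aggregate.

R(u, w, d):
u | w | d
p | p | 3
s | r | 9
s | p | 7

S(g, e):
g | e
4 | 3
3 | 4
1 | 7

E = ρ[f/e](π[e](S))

Per-node cardinality:
  S → 3
  π[e](S) → 3
  ρ[f/e](π[e](S)) → 3

|E| = 3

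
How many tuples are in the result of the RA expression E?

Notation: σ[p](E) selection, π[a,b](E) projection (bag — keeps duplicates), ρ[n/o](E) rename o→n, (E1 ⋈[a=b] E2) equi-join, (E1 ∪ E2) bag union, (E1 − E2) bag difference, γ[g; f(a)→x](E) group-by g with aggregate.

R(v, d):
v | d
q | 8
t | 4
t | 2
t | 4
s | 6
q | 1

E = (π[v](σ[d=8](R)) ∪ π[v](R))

Subexpression sizes:
  R → 6
  σ[d=8](R) → 1
  π[v](σ[d=8](R)) → 1
  R → 6
  π[v](R) → 6
  (π[v](σ[d=8](R)) ∪ π[v](R)) → 7

|E| = 7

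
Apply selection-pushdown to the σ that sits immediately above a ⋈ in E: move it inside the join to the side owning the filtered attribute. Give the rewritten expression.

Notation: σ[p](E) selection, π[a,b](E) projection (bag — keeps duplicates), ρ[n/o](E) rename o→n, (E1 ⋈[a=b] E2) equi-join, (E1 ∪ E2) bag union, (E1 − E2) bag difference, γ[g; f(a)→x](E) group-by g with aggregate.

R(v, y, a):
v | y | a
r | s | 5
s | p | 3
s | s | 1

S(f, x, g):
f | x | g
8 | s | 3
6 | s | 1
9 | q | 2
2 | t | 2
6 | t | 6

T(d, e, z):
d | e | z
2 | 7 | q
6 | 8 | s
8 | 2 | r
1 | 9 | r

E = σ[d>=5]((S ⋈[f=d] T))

σ filters on d, owned by the right side.
E' = (S ⋈[f=d] σ[d>=5](T))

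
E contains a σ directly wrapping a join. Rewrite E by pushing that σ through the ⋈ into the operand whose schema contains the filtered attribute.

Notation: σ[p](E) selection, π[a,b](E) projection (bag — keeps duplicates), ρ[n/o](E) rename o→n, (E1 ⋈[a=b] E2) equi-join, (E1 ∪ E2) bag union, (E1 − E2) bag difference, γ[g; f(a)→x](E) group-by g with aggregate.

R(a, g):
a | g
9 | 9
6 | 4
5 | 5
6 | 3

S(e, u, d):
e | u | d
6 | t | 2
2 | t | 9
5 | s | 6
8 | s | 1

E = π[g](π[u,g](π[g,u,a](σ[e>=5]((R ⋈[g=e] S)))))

σ filters on e, owned by the right side.
E' = π[g](π[u,g](π[g,u,a]((R ⋈[g=e] σ[e>=5](S)))))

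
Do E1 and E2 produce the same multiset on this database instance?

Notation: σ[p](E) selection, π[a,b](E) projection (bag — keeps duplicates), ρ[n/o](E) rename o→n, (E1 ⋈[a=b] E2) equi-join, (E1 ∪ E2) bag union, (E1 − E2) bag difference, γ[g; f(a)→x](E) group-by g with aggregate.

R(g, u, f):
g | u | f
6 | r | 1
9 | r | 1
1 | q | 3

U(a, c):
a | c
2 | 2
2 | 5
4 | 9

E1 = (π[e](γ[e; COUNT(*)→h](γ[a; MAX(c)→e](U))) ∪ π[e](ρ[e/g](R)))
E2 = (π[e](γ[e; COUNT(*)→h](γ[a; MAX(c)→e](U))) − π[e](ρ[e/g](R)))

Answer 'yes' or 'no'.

E1 stepwise |·|:
  U → 3
  γ[a; MAX(c)→e](U) → 2
  γ[e; COUNT(*)→h](γ[a; MAX(c)→e](U)) → 2
  π[e](γ[e; COUNT(*)→h](γ[a; MAX(c)→e](U))) → 2
  R → 3
  ρ[e/g](R) → 3
  π[e](ρ[e/g](R)) → 3
  (π[e](γ[e; COUNT(*)→h](γ[a; MAX(c)→e](U))) ∪ π[e](ρ[e/g](R))) → 5
E2 stepwise |·|:
  U → 3
  γ[a; MAX(c)→e](U) → 2
  γ[e; COUNT(*)→h](γ[a; MAX(c)→e](U)) → 2
  π[e](γ[e; COUNT(*)→h](γ[a; MAX(c)→e](U))) → 2
  R → 3
  ρ[e/g](R) → 3
  π[e](ρ[e/g](R)) → 3
  (π[e](γ[e; COUNT(*)→h](γ[a; MAX(c)→e](U))) − π[e](ρ[e/g](R))) → 1

E1 result:
e
1
5
6
9
9
E2 result:
e
5
Witness: (6,) appears 1× in E1 but 0× in E2.

no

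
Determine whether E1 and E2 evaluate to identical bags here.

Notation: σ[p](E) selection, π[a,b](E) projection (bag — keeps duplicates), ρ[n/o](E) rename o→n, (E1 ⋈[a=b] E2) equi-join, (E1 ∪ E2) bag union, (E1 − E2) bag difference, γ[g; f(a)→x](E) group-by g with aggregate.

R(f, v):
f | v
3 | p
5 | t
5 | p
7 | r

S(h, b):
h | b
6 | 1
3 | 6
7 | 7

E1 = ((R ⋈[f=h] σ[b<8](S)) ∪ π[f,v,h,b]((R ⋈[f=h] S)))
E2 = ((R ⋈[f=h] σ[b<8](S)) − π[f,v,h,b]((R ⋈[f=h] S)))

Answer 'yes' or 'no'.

E1 stepwise |·|:
  R → 4
  S → 3
  σ[b<8](S) → 3
  (R ⋈[f=h] σ[b<8](S)) → 2
  R → 4
  S → 3
  (R ⋈[f=h] S) → 2
  π[f,v,h,b]((R ⋈[f=h] S)) → 2
  ((R ⋈[f=h] σ[b<8](S)) ∪ π[f,v,h,b]((R ⋈[f=h] S))) → 4
E2 stepwise |·|:
  R → 4
  S → 3
  σ[b<8](S) → 3
  (R ⋈[f=h] σ[b<8](S)) → 2
  R → 4
  S → 3
  (R ⋈[f=h] S) → 2
  π[f,v,h,b]((R ⋈[f=h] S)) → 2
  ((R ⋈[f=h] σ[b<8](S)) − π[f,v,h,b]((R ⋈[f=h] S))) → 0

E1 result:
f | v | h | b
3 | p | 3 | 6
3 | p | 3 | 6
7 | r | 7 | 7
7 | r | 7 | 7
E2 result:
f | v | h | b
(0 rows)
Witness: (3, 'p', 3, 6) appears 2× in E1 but 0× in E2.

no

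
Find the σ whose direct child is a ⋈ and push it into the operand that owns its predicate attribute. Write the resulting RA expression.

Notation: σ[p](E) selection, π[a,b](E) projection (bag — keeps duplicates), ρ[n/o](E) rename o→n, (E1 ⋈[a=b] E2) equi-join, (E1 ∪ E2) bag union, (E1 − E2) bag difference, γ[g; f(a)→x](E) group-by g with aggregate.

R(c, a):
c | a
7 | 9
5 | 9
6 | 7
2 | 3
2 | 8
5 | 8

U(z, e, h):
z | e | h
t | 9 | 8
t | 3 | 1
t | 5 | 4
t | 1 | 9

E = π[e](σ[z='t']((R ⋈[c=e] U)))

σ filters on z, owned by the right side.
E' = π[e]((R ⋈[c=e] σ[z='t'](U)))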